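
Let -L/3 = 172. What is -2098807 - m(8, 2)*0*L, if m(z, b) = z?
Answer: -2098807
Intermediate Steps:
L = -516 (L = -3*172 = -516)
-2098807 - m(8, 2)*0*L = -2098807 - 8*0*(-516) = -2098807 - 0*(-516) = -2098807 - 1*0 = -2098807 + 0 = -2098807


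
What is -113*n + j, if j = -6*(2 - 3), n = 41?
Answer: -4627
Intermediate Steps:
j = 6 (j = -6*(-1) = 6)
-113*n + j = -113*41 + 6 = -4633 + 6 = -4627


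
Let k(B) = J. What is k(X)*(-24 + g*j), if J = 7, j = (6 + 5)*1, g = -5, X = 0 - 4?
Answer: -553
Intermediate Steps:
X = -4
j = 11 (j = 11*1 = 11)
k(B) = 7
k(X)*(-24 + g*j) = 7*(-24 - 5*11) = 7*(-24 - 55) = 7*(-79) = -553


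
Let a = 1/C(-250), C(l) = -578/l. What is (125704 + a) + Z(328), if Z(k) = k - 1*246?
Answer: 36352279/289 ≈ 1.2579e+5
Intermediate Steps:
a = 125/289 (a = 1/(-578/(-250)) = 1/(-578*(-1/250)) = 1/(289/125) = 125/289 ≈ 0.43253)
Z(k) = -246 + k (Z(k) = k - 246 = -246 + k)
(125704 + a) + Z(328) = (125704 + 125/289) + (-246 + 328) = 36328581/289 + 82 = 36352279/289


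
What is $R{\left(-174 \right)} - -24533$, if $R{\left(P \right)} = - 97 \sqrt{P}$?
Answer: $24533 - 97 i \sqrt{174} \approx 24533.0 - 1279.5 i$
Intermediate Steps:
$R{\left(-174 \right)} - -24533 = - 97 \sqrt{-174} - -24533 = - 97 i \sqrt{174} + 24533 = 24533 - 97 i \sqrt{174}$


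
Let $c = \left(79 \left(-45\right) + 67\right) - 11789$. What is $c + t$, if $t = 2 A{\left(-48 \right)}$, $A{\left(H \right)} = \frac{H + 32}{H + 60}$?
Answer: $- \frac{45839}{3} \approx -15280.0$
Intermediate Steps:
$A{\left(H \right)} = \frac{32 + H}{60 + H}$
$t = - \frac{8}{3}$ ($t = 2 \frac{32 - 48}{60 - 48} = 2 \cdot \frac{1}{12} \left(-16\right) = 2 \left(- \frac{4}{3}\right) = - \frac{8}{3} \approx -2.6667$)
$c = -15277$ ($c = \left(-3555 + 67\right) - 11789 = -3488 - 11789 = -15277$)
$c + t = -15277 - \frac{8}{3} = - \frac{45839}{3}$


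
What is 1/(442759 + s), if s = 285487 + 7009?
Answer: 1/735255 ≈ 1.3601e-6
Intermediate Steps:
s = 292496
1/(442759 + s) = 1/(442759 + 292496) = 1/735255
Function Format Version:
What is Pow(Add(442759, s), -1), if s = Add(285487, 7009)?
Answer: Rational(1, 735255) ≈ 1.3601e-6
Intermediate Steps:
s = 292496
Pow(Add(442759, s), -1) = Pow(Add(442759, 292496), -1) = Pow(735255, -1) = Rational(1, 735255)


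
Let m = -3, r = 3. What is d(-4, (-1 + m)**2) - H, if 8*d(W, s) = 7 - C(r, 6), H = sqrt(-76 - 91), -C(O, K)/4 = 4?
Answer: 23/8 - I*sqrt(167) ≈ 2.875 - 12.923*I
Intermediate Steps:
C(O, K) = -16 (C(O, K) = -4*4 = -16)
H = I*sqrt(167) (H = sqrt(-167) = I*sqrt(167) ≈ 12.923*I)
d(W, s) = 23/8 (d(W, s) = (7 - 1*(-16))/8 = (7 + 16)/8 = (1/8)*23 = 23/8)
d(-4, (-1 + m)**2) - H = 23/8 - I*sqrt(167)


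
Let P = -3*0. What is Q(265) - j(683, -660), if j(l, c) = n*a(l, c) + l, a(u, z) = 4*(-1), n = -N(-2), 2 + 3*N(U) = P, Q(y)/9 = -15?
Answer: -2446/3 ≈ -815.33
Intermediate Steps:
P = 0
Q(y) = -135 (Q(y) = 9*(-15) = -135)
N(U) = -⅔ (N(U) = -⅔ + (⅓)*0 = -⅔ + 0 = -⅔)
n = ⅔ (n = -1*(-⅔) = ⅔ ≈ 0.66667)
a(u, z) = -4
j(l, c) = -8/3 + l (j(l, c) = (⅔)*(-4) + l = -8/3 + l)
Q(265) - j(683, -660) = -135 - (-8/3 + 683) = -135 - 1*2041/3 = -135 - 2041/3 = -2446/3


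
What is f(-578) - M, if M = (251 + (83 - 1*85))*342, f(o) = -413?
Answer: -85571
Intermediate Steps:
M = 85158 (M = (251 + (83 - 85))*342 = (251 - 2)*342 = 249*342 = 85158)
f(-578) - M = -413 - 1*85158 = -413 - 85158 = -85571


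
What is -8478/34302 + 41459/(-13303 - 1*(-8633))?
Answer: -243619813/26698390 ≈ -9.1249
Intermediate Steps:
-8478/34302 + 41459/(-13303 - 1*(-8633)) = -8478*1/34302 + 41459/(-13303 + 8633) = -1413/5717 + 41459/(-4670) = -1413/5717 + 41459*(-1/4670) = -1413/5717 - 41459/4670 = -243619813/26698390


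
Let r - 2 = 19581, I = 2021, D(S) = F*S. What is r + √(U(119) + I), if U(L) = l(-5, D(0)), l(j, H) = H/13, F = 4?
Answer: 19583 + √2021 ≈ 19628.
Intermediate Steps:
D(S) = 4*S
l(j, H) = H/13 (l(j, H) = H*(1/13) = H/13)
U(L) = 0 (U(L) = (4*0)/13 = (1/13)*0 = 0)
r = 19583 (r = 2 + 19581 = 19583)
r + √(U(119) + I) = 19583 + √(0 + 2021) = 19583 + √2021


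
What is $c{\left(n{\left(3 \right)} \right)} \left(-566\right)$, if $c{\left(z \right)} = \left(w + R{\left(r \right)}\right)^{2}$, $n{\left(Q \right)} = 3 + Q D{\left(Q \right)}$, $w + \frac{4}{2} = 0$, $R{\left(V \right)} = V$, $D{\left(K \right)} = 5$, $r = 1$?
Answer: $-566$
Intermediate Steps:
$w = -2$ ($w = -2 + 0 = -2$)
$n{\left(Q \right)} = 3 + 5 Q$ ($n{\left(Q \right)} = 3 + Q 5 = 3 + 5 Q$)
$c{\left(z \right)} = 1$ ($c{\left(z \right)} = \left(-2 + 1\right)^{2} = \left(-1\right)^{2} = 1$)
$c{\left(n{\left(3 \right)} \right)} \left(-566\right) = 1 \left(-566\right) = -566$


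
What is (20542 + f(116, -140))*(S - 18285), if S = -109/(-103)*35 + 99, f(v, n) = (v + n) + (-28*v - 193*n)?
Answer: -803817490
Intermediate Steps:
f(v, n) = -192*n - 27*v (f(v, n) = (n + v) + (-193*n - 28*v) = -192*n - 27*v)
S = 14012/103 (S = -109*(-1/103)*35 + 99 = (109/103)*35 + 99 = 3815/103 + 99 = 14012/103 ≈ 136.04)
(20542 + f(116, -140))*(S - 18285) = (20542 + (-192*(-140) - 27*116))*(14012/103 - 18285) = (20542 + (26880 - 3132))*(-1869343/103) = (20542 + 23748)*(-1869343/103) = 44290*(-1869343/103) = -803817490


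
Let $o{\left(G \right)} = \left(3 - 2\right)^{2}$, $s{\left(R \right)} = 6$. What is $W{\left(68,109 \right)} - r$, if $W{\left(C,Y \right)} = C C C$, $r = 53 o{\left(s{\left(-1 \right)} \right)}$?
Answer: $314379$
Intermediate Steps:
$o{\left(G \right)} = 1$ ($o{\left(G \right)} = 1^{2} = 1$)
$r = 53$ ($r = 53 \cdot 1 = 53$)
$W{\left(C,Y \right)} = C^{3}$ ($W{\left(C,Y \right)} = C^{2} C = C^{3}$)
$W{\left(68,109 \right)} - r = 68^{3} - 53 = 314432 - 53 = 314379$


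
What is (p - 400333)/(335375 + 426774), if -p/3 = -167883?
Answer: 103316/762149 ≈ 0.13556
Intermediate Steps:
p = 503649 (p = -3*(-167883) = 503649)
(p - 400333)/(335375 + 426774) = (503649 - 400333)/(335375 + 426774) = 103316/762149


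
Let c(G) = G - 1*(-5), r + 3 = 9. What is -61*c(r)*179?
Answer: -120109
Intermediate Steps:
r = 6 (r = -3 + 9 = 6)
c(G) = 5 + G (c(G) = G + 5 = 5 + G)
-61*c(r)*179 = -61*(5 + 6)*179 = -61*11*179 = -671*179 = -120109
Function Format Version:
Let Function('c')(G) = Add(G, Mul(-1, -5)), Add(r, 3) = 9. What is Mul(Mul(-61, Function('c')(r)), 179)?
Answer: -120109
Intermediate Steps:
r = 6 (r = Add(-3, 9) = 6)
Function('c')(G) = Add(5, G) (Function('c')(G) = Add(G, 5) = Add(5, G))
Mul(Mul(-61, Function('c')(r)), 179) = Mul(Mul(-61, Add(5, 6)), 179) = Mul(Mul(-61, 11), 179) = Mul(-671, 179) = -120109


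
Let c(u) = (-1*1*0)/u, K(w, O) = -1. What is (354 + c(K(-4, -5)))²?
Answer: 125316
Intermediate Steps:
c(u) = 0 (c(u) = (-1*0)/u = 0/u = 0)
(354 + c(K(-4, -5)))² = (354 + 0)² = 354² = 125316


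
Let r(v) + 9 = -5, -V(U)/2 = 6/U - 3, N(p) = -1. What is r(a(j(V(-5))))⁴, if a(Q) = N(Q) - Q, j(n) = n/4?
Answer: 38416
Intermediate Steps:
V(U) = 6 - 12/U (V(U) = -2*(6/U - 3) = -2*(-3 + 6/U) = 6 - 12/U)
j(n) = n/4 (j(n) = n*(¼) = n/4)
a(Q) = -1 - Q
r(v) = -14 (r(v) = -9 - 5 = -14)
r(a(j(V(-5))))⁴ = (-14)⁴ = 38416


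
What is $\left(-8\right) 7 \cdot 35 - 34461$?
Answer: $-36421$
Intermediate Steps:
$\left(-8\right) 7 \cdot 35 - 34461 = \left(-56\right) 35 - 34461 = -1960 - 34461 = -36421$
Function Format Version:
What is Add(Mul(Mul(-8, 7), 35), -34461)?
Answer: -36421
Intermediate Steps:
Add(Mul(Mul(-8, 7), 35), -34461) = Add(Mul(-56, 35), -34461) = Add(-1960, -34461) = -36421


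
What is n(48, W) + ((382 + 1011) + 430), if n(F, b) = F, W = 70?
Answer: 1871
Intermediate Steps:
n(48, W) + ((382 + 1011) + 430) = 48 + ((382 + 1011) + 430) = 48 + (1393 + 430) = 48 + 1823 = 1871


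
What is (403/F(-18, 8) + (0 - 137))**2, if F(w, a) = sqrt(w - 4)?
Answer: 250509/22 + 55211*I*sqrt(22)/11 ≈ 11387.0 + 23542.0*I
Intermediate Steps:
F(w, a) = sqrt(-4 + w)
(403/F(-18, 8) + (0 - 137))**2 = (403/(sqrt(-4 - 18)) + (0 - 137))**2 = (403/(sqrt(-22)) - 137)**2 = (403/((I*sqrt(22))) - 137)**2 = (403*(-I*sqrt(22)/22) - 137)**2 = (-403*I*sqrt(22)/22 - 137)**2 = (-137 - 403*I*sqrt(22)/22)**2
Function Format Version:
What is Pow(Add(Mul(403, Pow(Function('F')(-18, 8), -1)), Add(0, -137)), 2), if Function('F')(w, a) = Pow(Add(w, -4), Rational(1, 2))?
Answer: Add(Rational(250509, 22), Mul(Rational(55211, 11), I, Pow(22, Rational(1, 2)))) ≈ Add(11387., Mul(23542., I))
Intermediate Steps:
Function('F')(w, a) = Pow(Add(-4, w), Rational(1, 2))
Pow(Add(Mul(403, Pow(Function('F')(-18, 8), -1)), Add(0, -137)), 2) = Pow(Add(Mul(403, Pow(Pow(Add(-4, -18), Rational(1, 2)), -1)), Add(0, -137)), 2) = Pow(Add(Mul(403, Pow(Pow(-22, Rational(1, 2)), -1)), -137), 2) = Pow(Add(Mul(403, Pow(Mul(I, Pow(22, Rational(1, 2))), -1)), -137), 2) = Pow(Add(Mul(403, Mul(Rational(-1, 22), I, Pow(22, Rational(1, 2)))), -137), 2) = Pow(Add(Mul(Rational(-403, 22), I, Pow(22, Rational(1, 2))), -137), 2) = Pow(Add(-137, Mul(Rational(-403, 22), I, Pow(22, Rational(1, 2)))), 2)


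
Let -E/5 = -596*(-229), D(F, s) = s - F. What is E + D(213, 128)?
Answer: -682505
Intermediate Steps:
E = -682420 (E = -(-2980)*(-229) = -5*136484 = -682420)
E + D(213, 128) = -682420 + (128 - 1*213) = -682420 + (128 - 213) = -682420 - 85 = -682505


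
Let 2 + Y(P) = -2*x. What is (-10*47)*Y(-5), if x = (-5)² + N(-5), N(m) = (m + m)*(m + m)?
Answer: 118440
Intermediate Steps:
N(m) = 4*m² (N(m) = (2*m)*(2*m) = 4*m²)
x = 125 (x = (-5)² + 4*(-5)² = 25 + 4*25 = 25 + 100 = 125)
Y(P) = -252 (Y(P) = -2 - 2*125 = -2 - 250 = -252)
(-10*47)*Y(-5) = -10*47*(-252) = -470*(-252) = 118440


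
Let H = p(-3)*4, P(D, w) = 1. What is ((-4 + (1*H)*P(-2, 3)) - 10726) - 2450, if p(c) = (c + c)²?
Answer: -13036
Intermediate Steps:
p(c) = 4*c² (p(c) = (2*c)² = 4*c²)
H = 144 (H = (4*(-3)²)*4 = (4*9)*4 = 36*4 = 144)
((-4 + (1*H)*P(-2, 3)) - 10726) - 2450 = ((-4 + (1*144)*1) - 10726) - 2450 = ((-4 + 144*1) - 10726) - 2450 = ((-4 + 144) - 10726) - 2450 = (140 - 10726) - 2450 = -10586 - 2450 = -13036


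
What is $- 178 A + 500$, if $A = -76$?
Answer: $14028$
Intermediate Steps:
$- 178 A + 500 = \left(-178\right) \left(-76\right) + 500 = 13528 + 500 = 14028$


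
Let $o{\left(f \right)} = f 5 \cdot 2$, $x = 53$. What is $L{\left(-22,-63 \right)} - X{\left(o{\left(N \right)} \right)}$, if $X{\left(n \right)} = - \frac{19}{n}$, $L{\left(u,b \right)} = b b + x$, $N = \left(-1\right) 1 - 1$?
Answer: $\frac{80421}{20} \approx 4021.1$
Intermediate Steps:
$N = -2$ ($N = -1 - 1 = -2$)
$o{\left(f \right)} = 10 f$ ($o{\left(f \right)} = 5 f 2 = 10 f$)
$L{\left(u,b \right)} = 53 + b^{2}$ ($L{\left(u,b \right)} = b b + 53 = b^{2} + 53 = 53 + b^{2}$)
$L{\left(-22,-63 \right)} - X{\left(o{\left(N \right)} \right)} = \left(53 + \left(-63\right)^{2}\right) - - \frac{19}{10 \left(-2\right)} = \left(53 + 3969\right) - - \frac{19}{-20} = 4022 - \left(-19\right) \left(- \frac{1}{20}\right) = 4022 - \frac{19}{20} = \frac{80421}{20}$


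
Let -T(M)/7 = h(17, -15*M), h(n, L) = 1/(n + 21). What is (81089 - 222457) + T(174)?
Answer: -5371991/38 ≈ -1.4137e+5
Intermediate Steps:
h(n, L) = 1/(21 + n)
T(M) = -7/38 (T(M) = -7/(21 + 17) = -7/38)
(81089 - 222457) + T(174) = (81089 - 222457) - 7/38 = -141368 - 7/38 = -5371991/38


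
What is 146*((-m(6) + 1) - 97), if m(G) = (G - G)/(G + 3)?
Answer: -14016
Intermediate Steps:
m(G) = 0 (m(G) = 0/(3 + G) = 0)
146*((-m(6) + 1) - 97) = 146*((-1*0 + 1) - 97) = 146*((0 + 1) - 97) = 146*(1 - 97) = 146*(-96) = -14016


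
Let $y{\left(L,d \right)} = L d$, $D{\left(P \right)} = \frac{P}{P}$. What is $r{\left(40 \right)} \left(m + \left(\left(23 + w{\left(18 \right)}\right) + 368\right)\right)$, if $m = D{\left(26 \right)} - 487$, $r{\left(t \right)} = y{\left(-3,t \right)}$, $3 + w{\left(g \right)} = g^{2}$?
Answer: $-27120$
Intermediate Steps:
$w{\left(g \right)} = -3 + g^{2}$
$D{\left(P \right)} = 1$
$r{\left(t \right)} = - 3 t$
$m = -486$ ($m = 1 - 487 = -486$)
$r{\left(40 \right)} \left(m + \left(\left(23 + w{\left(18 \right)}\right) + 368\right)\right) = \left(-3\right) 40 \left(-486 + \left(\left(23 - \left(3 - 18^{2}\right)\right) + 368\right)\right) = - 120 \left(-486 + \left(\left(23 + \left(-3 + 324\right)\right) + 368\right)\right) = - 120 \left(-486 + \left(\left(23 + 321\right) + 368\right)\right) = - 120 \left(-486 + \left(344 + 368\right)\right) = - 120 \left(-486 + 712\right) = \left(-120\right) 226 = -27120$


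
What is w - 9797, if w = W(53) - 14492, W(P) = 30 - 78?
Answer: -24337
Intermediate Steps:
W(P) = -48
w = -14540 (w = -48 - 14492 = -14540)
w - 9797 = -14540 - 9797 = -24337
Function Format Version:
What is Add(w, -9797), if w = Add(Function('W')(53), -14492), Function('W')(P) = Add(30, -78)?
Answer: -24337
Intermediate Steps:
Function('W')(P) = -48
w = -14540 (w = Add(-48, -14492) = -14540)
Add(w, -9797) = Add(-14540, -9797) = -24337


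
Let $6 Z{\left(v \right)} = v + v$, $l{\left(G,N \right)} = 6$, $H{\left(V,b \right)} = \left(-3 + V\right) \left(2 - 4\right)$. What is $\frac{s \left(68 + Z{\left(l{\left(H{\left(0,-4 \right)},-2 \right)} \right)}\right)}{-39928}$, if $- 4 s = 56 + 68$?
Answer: $\frac{5}{92} \approx 0.054348$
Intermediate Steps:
$s = -31$ ($s = - \frac{56 + 68}{4} = \left(- \frac{1}{4}\right) 124 = -31$)
$H{\left(V,b \right)} = 6 - 2 V$ ($H{\left(V,b \right)} = \left(-3 + V\right) \left(-2\right) = 6 - 2 V$)
$Z{\left(v \right)} = \frac{v}{3}$ ($Z{\left(v \right)} = \frac{v + v}{6} = \frac{2 v}{6} = \frac{v}{3}$)
$\frac{s \left(68 + Z{\left(l{\left(H{\left(0,-4 \right)},-2 \right)} \right)}\right)}{-39928} = \frac{\left(-31\right) \left(68 + \frac{1}{3} \cdot 6\right)}{-39928} = - 31 \left(68 + 2\right) \left(- \frac{1}{39928}\right) = \left(-31\right) 70 \left(- \frac{1}{39928}\right) = \left(-2170\right) \left(- \frac{1}{39928}\right) = \frac{5}{92}$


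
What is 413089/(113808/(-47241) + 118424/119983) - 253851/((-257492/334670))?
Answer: 6824499146393964003/172960746970280 ≈ 39457.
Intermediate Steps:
413089/(113808/(-47241) + 118424/119983) - 253851/((-257492/334670)) = 413089/(113808*(-1/47241) + 118424*(1/119983)) - 253851/((-257492*1/334670)) = 413089/(-37936/15747 + 118424/119983) - 253851/(-128746/167335) = 413089/(-2686852360/1889372301) - 253851*(-167335/128746) = 413089*(-1889372301/2686852360) + 42478157085/128746 = -780478914447789/2686852360 + 42478157085/128746 = 6824499146393964003/172960746970280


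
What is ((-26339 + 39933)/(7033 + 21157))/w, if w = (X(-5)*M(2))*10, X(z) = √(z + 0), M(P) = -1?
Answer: 6797*I*√5/704750 ≈ 0.021566*I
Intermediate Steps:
X(z) = √z
w = -10*I*√5 (w = (√(-5)*(-1))*10 = ((I*√5)*(-1))*10 = -I*√5*10 = -10*I*√5 ≈ -22.361*I)
((-26339 + 39933)/(7033 + 21157))/w = ((-26339 + 39933)/(7033 + 21157))/((-10*I*√5)) = (13594/28190)*(I*√5/50) = (13594*(1/28190))*(I*√5/50) = 6797*(I*√5/50)/14095 = 6797*I*√5/704750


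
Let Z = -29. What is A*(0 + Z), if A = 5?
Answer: -145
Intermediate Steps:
A*(0 + Z) = 5*(0 - 29) = 5*(-29) = -145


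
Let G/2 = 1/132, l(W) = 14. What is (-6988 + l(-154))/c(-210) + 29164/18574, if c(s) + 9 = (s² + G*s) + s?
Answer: 3162823437/2241213136 ≈ 1.4112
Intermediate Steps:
G = 1/66 (G = 2/132 = 2*(1/132) = 1/66 ≈ 0.015152)
c(s) = -9 + s² + 67*s/66 (c(s) = -9 + ((s² + s/66) + s) = -9 + (s² + 67*s/66) = -9 + s² + 67*s/66)
(-6988 + l(-154))/c(-210) + 29164/18574 = (-6988 + 14)/(-9 + (-210)² + (67/66)*(-210)) + 29164/18574 = -6974/(-9 + 44100 - 2345/11) + 29164*(1/18574) = -6974/482656/11 + 14582/9287 = -6974*11/482656 + 14582/9287 = -38357/241328 + 14582/9287 = 3162823437/2241213136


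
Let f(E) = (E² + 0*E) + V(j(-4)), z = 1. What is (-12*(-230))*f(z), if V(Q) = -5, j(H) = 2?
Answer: -11040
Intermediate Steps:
f(E) = -5 + E² (f(E) = (E² + 0*E) - 5 = (E² + 0) - 5 = E² - 5 = -5 + E²)
(-12*(-230))*f(z) = (-12*(-230))*(-5 + 1²) = 2760*(-5 + 1) = 2760*(-4) = -11040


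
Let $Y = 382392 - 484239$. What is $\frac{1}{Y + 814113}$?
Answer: $\frac{1}{712266} \approx 1.404 \cdot 10^{-6}$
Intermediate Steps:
$Y = -101847$ ($Y = 382392 - 484239 = -101847$)
$\frac{1}{Y + 814113} = \frac{1}{-101847 + 814113} = \frac{1}{712266}$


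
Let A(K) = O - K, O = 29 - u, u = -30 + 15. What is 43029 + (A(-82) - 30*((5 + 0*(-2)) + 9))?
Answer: 42735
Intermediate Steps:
u = -15
O = 44 (O = 29 - 1*(-15) = 29 + 15 = 44)
A(K) = 44 - K
43029 + (A(-82) - 30*((5 + 0*(-2)) + 9)) = 43029 + ((44 - 1*(-82)) - 30*((5 + 0*(-2)) + 9)) = 43029 + ((44 + 82) - 30*((5 + 0) + 9)) = 43029 + (126 - 30*(5 + 9)) = 43029 + (126 - 30*14) = 43029 + (126 - 1*420) = 43029 + (126 - 420) = 43029 - 294 = 42735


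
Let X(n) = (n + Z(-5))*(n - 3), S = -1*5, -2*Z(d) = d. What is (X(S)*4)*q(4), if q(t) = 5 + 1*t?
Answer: 720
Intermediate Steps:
Z(d) = -d/2
q(t) = 5 + t
S = -5
X(n) = (-3 + n)*(5/2 + n) (X(n) = (n - ½*(-5))*(n - 3) = (n + 5/2)*(-3 + n) = (5/2 + n)*(-3 + n) = (-3 + n)*(5/2 + n))
(X(S)*4)*q(4) = ((-15/2 + (-5)² - ½*(-5))*4)*(5 + 4) = ((-15/2 + 25 + 5/2)*4)*9 = (20*4)*9 = 80*9 = 720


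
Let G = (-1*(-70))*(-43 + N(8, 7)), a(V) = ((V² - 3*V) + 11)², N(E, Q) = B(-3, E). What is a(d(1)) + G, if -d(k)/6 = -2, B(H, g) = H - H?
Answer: 11151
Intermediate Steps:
B(H, g) = 0
N(E, Q) = 0
d(k) = 12 (d(k) = -6*(-2) = 12)
a(V) = (11 + V² - 3*V)²
G = -3010 (G = (-1*(-70))*(-43 + 0) = 70*(-43) = -3010)
a(d(1)) + G = (11 + 12² - 3*12)² - 3010 = (11 + 144 - 36)² - 3010 = 119² - 3010 = 14161 - 3010 = 11151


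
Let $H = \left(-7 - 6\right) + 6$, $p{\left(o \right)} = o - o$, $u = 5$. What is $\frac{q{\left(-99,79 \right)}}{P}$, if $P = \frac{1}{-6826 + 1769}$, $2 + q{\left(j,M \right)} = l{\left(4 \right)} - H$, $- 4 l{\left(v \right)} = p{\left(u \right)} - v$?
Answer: $-30342$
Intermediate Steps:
$p{\left(o \right)} = 0$
$H = -7$ ($H = -13 + 6 = -7$)
$l{\left(v \right)} = \frac{v}{4}$ ($l{\left(v \right)} = - \frac{0 - v}{4} = - \frac{\left(-1\right) v}{4} = \frac{v}{4}$)
$q{\left(j,M \right)} = 6$ ($q{\left(j,M \right)} = -2 + \left(\frac{1}{4} \cdot 4 - -7\right) = -2 + \left(1 + 7\right) = -2 + 8 = 6$)
$P = - \frac{1}{5057}$ ($P = \frac{1}{-5057} = - \frac{1}{5057} \approx -0.00019775$)
$\frac{q{\left(-99,79 \right)}}{P} = \frac{6}{- \frac{1}{5057}} = 6 \left(-5057\right) = -30342$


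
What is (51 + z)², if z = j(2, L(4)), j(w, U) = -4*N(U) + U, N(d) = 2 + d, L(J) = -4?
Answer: 3025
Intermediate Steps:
j(w, U) = -8 - 3*U (j(w, U) = -4*(2 + U) + U = (-8 - 4*U) + U = -8 - 3*U)
z = 4 (z = -8 - 3*(-4) = -8 + 12 = 4)
(51 + z)² = (51 + 4)² = 55² = 3025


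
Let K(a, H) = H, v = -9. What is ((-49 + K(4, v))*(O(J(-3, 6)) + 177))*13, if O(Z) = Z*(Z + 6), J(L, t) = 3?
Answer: -153816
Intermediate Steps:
O(Z) = Z*(6 + Z)
((-49 + K(4, v))*(O(J(-3, 6)) + 177))*13 = ((-49 - 9)*(3*(6 + 3) + 177))*13 = -58*(3*9 + 177)*13 = -58*(27 + 177)*13 = -58*204*13 = -11832*13 = -153816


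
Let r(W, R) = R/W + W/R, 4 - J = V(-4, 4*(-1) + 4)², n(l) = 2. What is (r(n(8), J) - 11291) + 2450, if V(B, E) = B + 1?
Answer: -88439/10 ≈ -8843.9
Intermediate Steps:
V(B, E) = 1 + B
J = -5 (J = 4 - (1 - 4)² = 4 - 1*(-3)² = 4 - 1*9 = 4 - 9 = -5)
(r(n(8), J) - 11291) + 2450 = ((-5/2 + 2/(-5)) - 11291) + 2450 = ((-5*½ + 2*(-⅕)) - 11291) + 2450 = ((-5/2 - ⅖) - 11291) + 2450 = (-29/10 - 11291) + 2450 = -112939/10 + 2450 = -88439/10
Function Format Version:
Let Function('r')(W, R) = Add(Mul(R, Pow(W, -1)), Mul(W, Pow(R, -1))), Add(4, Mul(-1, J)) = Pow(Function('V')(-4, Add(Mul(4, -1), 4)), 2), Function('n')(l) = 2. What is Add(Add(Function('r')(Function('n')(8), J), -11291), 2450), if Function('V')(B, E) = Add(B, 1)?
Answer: Rational(-88439, 10) ≈ -8843.9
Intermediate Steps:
Function('V')(B, E) = Add(1, B)
J = -5 (J = Add(4, Mul(-1, Pow(Add(1, -4), 2))) = Add(4, Mul(-1, Pow(-3, 2))) = Add(4, Mul(-1, 9)) = Add(4, -9) = -5)
Add(Add(Function('r')(Function('n')(8), J), -11291), 2450) = Add(Add(Add(Mul(-5, Pow(2, -1)), Mul(2, Pow(-5, -1))), -11291), 2450) = Add(Add(Add(Mul(-5, Rational(1, 2)), Mul(2, Rational(-1, 5))), -11291), 2450) = Add(Add(Add(Rational(-5, 2), Rational(-2, 5)), -11291), 2450) = Add(Add(Rational(-29, 10), -11291), 2450) = Add(Rational(-112939, 10), 2450) = Rational(-88439, 10)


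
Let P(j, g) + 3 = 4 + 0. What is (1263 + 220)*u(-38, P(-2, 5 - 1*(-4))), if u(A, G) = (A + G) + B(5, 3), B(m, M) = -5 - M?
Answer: -66735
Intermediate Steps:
P(j, g) = 1 (P(j, g) = -3 + (4 + 0) = -3 + 4 = 1)
u(A, G) = -8 + A + G (u(A, G) = (A + G) + (-5 - 1*3) = (A + G) + (-5 - 3) = (A + G) - 8 = -8 + A + G)
(1263 + 220)*u(-38, P(-2, 5 - 1*(-4))) = (1263 + 220)*(-8 - 38 + 1) = 1483*(-45) = -66735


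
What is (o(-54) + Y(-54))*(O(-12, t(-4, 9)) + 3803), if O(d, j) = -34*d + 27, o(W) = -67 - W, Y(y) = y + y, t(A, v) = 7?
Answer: -512798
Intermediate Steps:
Y(y) = 2*y
O(d, j) = 27 - 34*d
(o(-54) + Y(-54))*(O(-12, t(-4, 9)) + 3803) = ((-67 - 1*(-54)) + 2*(-54))*((27 - 34*(-12)) + 3803) = ((-67 + 54) - 108)*((27 + 408) + 3803) = (-13 - 108)*(435 + 3803) = -121*4238 = -512798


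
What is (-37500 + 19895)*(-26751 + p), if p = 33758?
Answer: -123358235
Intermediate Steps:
(-37500 + 19895)*(-26751 + p) = (-37500 + 19895)*(-26751 + 33758) = -17605*7007 = -123358235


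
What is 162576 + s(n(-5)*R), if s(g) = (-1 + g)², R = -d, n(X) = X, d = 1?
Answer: 162592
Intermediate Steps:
R = -1 (R = -1*1 = -1)
162576 + s(n(-5)*R) = 162576 + (-1 - 5*(-1))² = 162576 + (-1 + 5)² = 162576 + 4² = 162576 + 16 = 162592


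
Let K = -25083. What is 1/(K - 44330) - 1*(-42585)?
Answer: 2955952604/69413 ≈ 42585.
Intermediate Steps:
1/(K - 44330) - 1*(-42585) = 1/(-25083 - 44330) - 1*(-42585) = 1/(-69413) + 42585 = -1/69413 + 42585 = 2955952604/69413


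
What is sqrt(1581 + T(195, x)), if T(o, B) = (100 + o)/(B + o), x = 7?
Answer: sqrt(64570714)/202 ≈ 39.780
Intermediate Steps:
T(o, B) = (100 + o)/(B + o)
sqrt(1581 + T(195, x)) = sqrt(1581 + (100 + 195)/(7 + 195)) = sqrt(1581 + 295/202) = sqrt(319657/202) = sqrt(64570714)/202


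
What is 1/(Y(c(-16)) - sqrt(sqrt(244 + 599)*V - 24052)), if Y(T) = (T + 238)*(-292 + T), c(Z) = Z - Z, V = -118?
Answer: I/(-69496*I + sqrt(2)*sqrt(12026 + 59*sqrt(843))) ≈ -1.4389e-5 + 3.4322e-8*I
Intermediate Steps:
c(Z) = 0
Y(T) = (-292 + T)*(238 + T) (Y(T) = (238 + T)*(-292 + T) = (-292 + T)*(238 + T))
1/(Y(c(-16)) - sqrt(sqrt(244 + 599)*V - 24052)) = 1/((-69496 + 0**2 - 54*0) - sqrt(sqrt(244 + 599)*(-118) - 24052)) = 1/((-69496 + 0 + 0) - sqrt(sqrt(843)*(-118) - 24052)) = 1/(-69496 - sqrt(-118*sqrt(843) - 24052)) = 1/(-69496 - sqrt(-24052 - 118*sqrt(843)))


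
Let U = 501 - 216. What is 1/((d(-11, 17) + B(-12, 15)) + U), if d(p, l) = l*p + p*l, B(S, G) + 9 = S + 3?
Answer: -1/107 ≈ -0.0093458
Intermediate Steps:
B(S, G) = -6 + S (B(S, G) = -9 + (S + 3) = -9 + (3 + S) = -6 + S)
U = 285
d(p, l) = 2*l*p (d(p, l) = l*p + l*p = 2*l*p)
1/((d(-11, 17) + B(-12, 15)) + U) = 1/((2*17*(-11) + (-6 - 12)) + 285) = 1/((-374 - 18) + 285) = 1/(-392 + 285) = 1/(-107) = -1/107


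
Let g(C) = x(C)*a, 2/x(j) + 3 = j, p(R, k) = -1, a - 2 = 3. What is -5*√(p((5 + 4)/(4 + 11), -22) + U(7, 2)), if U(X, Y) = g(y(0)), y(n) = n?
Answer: -5*I*√39/3 ≈ -10.408*I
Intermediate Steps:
a = 5 (a = 2 + 3 = 5)
x(j) = 2/(-3 + j)
g(C) = 10/(-3 + C) (g(C) = (2/(-3 + C))*5 = 10/(-3 + C))
U(X, Y) = -10/3 (U(X, Y) = 10/(-3 + 0) = 10/(-3) = 10*(-⅓) = -10/3)
-5*√(p((5 + 4)/(4 + 11), -22) + U(7, 2)) = -5*√(-1 - 10/3) = -5*I*√39/3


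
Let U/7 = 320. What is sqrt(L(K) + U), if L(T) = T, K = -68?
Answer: 2*sqrt(543) ≈ 46.605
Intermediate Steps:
U = 2240 (U = 7*320 = 2240)
sqrt(L(K) + U) = sqrt(-68 + 2240) = sqrt(2172) = 2*sqrt(543)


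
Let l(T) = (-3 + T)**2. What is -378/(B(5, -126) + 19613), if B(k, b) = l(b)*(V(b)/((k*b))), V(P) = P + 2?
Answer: -4410/267031 ≈ -0.016515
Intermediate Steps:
V(P) = 2 + P
B(k, b) = (-3 + b)**2*(2 + b)/(b*k) (B(k, b) = (-3 + b)**2*((2 + b)/((k*b))) = (-3 + b)**2*((2 + b)/((b*k))) = (-3 + b)**2*((2 + b)*(1/(b*k))) = (-3 + b)**2*((2 + b)/(b*k)) = (-3 + b)**2*(2 + b)/(b*k))
-378/(B(5, -126) + 19613) = -378/((-3 - 126)**2*(2 - 126)/(-126*5) + 19613) = -378/(-1/126*1/5*(-129)**2*(-124) + 19613) = -378/(-1/126*1/5*16641*(-124) + 19613) = -378/(114638/35 + 19613) = -378/801093/35 = -378*35/801093 = -4410/267031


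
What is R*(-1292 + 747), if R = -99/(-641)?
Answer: -53955/641 ≈ -84.173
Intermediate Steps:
R = 99/641 (R = -99*(-1/641) = 99/641 ≈ 0.15445)
R*(-1292 + 747) = 99*(-1292 + 747)/641 = (99/641)*(-545) = -53955/641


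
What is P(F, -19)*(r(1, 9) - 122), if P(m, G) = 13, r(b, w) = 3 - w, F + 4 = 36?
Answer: -1664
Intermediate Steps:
F = 32 (F = -4 + 36 = 32)
P(F, -19)*(r(1, 9) - 122) = 13*((3 - 1*9) - 122) = 13*((3 - 9) - 122) = 13*(-6 - 122) = 13*(-128) = -1664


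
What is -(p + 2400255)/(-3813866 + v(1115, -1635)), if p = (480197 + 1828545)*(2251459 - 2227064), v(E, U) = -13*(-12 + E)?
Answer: 11264832269/765641 ≈ 14713.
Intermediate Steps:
v(E, U) = 156 - 13*E
p = 56321761090 (p = 2308742*24395 = 56321761090)
-(p + 2400255)/(-3813866 + v(1115, -1635)) = -(56321761090 + 2400255)/(-3813866 + (156 - 13*1115)) = -56324161345/(-3813866 + (156 - 14495)) = -56324161345/(-3813866 - 14339) = -56324161345/(-3828205) = -56324161345*(-1)/3828205 = -1*(-11264832269/765641) = 11264832269/765641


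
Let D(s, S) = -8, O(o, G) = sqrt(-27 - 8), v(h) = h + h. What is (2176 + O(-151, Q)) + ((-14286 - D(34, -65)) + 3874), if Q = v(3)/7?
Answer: -8228 + I*sqrt(35) ≈ -8228.0 + 5.9161*I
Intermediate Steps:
v(h) = 2*h
Q = 6/7 (Q = (2*3)/7 = 6*(1/7) = 6/7 ≈ 0.85714)
O(o, G) = I*sqrt(35) (O(o, G) = sqrt(-35) = I*sqrt(35))
(2176 + O(-151, Q)) + ((-14286 - D(34, -65)) + 3874) = (2176 + I*sqrt(35)) + ((-14286 - 1*(-8)) + 3874) = (2176 + I*sqrt(35)) + ((-14286 + 8) + 3874) = (2176 + I*sqrt(35)) + (-14278 + 3874) = (2176 + I*sqrt(35)) - 10404 = -8228 + I*sqrt(35)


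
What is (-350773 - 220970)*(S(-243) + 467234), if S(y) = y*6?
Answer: -266304167568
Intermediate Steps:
S(y) = 6*y
(-350773 - 220970)*(S(-243) + 467234) = (-350773 - 220970)*(6*(-243) + 467234) = -571743*(-1458 + 467234) = -571743*465776 = -266304167568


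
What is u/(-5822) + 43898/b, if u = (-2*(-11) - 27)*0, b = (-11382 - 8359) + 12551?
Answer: -21949/3595 ≈ -6.1054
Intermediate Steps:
b = -7190 (b = -19741 + 12551 = -7190)
u = 0 (u = (22 - 27)*0 = -5*0 = 0)
u/(-5822) + 43898/b = 0/(-5822) + 43898/(-7190) = 0*(-1/5822) + 43898*(-1/7190) = 0 - 21949/3595 = -21949/3595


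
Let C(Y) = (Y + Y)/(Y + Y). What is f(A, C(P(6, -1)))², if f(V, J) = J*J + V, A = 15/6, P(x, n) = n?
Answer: 49/4 ≈ 12.250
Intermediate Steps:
A = 5/2 (A = 15*(⅙) = 5/2 ≈ 2.5000)
C(Y) = 1 (C(Y) = (2*Y)/((2*Y)) = (2*Y)*(1/(2*Y)) = 1)
f(V, J) = V + J² (f(V, J) = J² + V = V + J²)
f(A, C(P(6, -1)))² = (5/2 + 1²)² = (5/2 + 1)² = (7/2)² = 49/4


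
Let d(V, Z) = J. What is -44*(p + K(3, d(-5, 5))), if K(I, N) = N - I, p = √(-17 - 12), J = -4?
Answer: 308 - 44*I*√29 ≈ 308.0 - 236.95*I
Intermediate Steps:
d(V, Z) = -4
p = I*√29 (p = √(-29) = I*√29 ≈ 5.3852*I)
-44*(p + K(3, d(-5, 5))) = -44*(I*√29 + (-4 - 1*3)) = -44*(I*√29 + (-4 - 3)) = -44*(I*√29 - 7) = -44*(-7 + I*√29) = 308 - 44*I*√29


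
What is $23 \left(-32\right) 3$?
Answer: $-2208$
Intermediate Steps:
$23 \left(-32\right) 3 = \left(-736\right) 3 = -2208$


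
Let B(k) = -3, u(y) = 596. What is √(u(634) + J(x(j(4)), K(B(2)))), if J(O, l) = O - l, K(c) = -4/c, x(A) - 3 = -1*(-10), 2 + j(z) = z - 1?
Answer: √5469/3 ≈ 24.651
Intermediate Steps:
j(z) = -3 + z (j(z) = -2 + (z - 1) = -2 + (-1 + z) = -3 + z)
x(A) = 13 (x(A) = 3 - 1*(-10) = 3 + 10 = 13)
√(u(634) + J(x(j(4)), K(B(2)))) = √(596 + (13 - (-4)/(-3))) = √(596 + (13 - (-4)*(-1)/3)) = √(596 + (13 - 1*4/3)) = √(596 + (13 - 4/3)) = √(596 + 35/3) = √(1823/3) = √5469/3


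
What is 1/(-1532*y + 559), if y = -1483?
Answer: 1/2272515 ≈ 4.4004e-7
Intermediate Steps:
1/(-1532*y + 559) = 1/(-1532*(-1483) + 559) = 1/(2271956 + 559) = 1/2272515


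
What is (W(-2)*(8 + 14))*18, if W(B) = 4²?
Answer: 6336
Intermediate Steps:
W(B) = 16
(W(-2)*(8 + 14))*18 = (16*(8 + 14))*18 = (16*22)*18 = 352*18 = 6336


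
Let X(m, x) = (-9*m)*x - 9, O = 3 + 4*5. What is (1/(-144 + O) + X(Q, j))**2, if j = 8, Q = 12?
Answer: 11158541956/14641 ≈ 7.6214e+5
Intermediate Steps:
O = 23 (O = 3 + 20 = 23)
X(m, x) = -9 - 9*m*x (X(m, x) = -9*m*x - 9 = -9 - 9*m*x)
(1/(-144 + O) + X(Q, j))**2 = (1/(-144 + 23) + (-9 - 9*12*8))**2 = (1/(-121) + (-9 - 864))**2 = (-1/121 - 873)**2 = (-105634/121)**2 = 11158541956/14641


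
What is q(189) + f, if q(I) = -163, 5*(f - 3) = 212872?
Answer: 212072/5 ≈ 42414.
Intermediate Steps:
f = 212887/5 (f = 3 + (⅕)*212872 = 3 + 212872/5 = 212887/5 ≈ 42577.)
q(189) + f = -163 + 212887/5 = 212072/5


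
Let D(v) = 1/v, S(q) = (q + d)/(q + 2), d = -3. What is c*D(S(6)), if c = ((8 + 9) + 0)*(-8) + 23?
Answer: -904/3 ≈ -301.33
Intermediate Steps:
c = -113 (c = (17 + 0)*(-8) + 23 = 17*(-8) + 23 = -136 + 23 = -113)
S(q) = (-3 + q)/(2 + q) (S(q) = (q - 3)/(q + 2) = (-3 + q)/(2 + q))
D(v) = 1/v
c*D(S(6)) = -113*(2 + 6)/(-3 + 6) = -113/(3/8) = -113/((⅛)*3) = -113/3/8 = -113*8/3 = -904/3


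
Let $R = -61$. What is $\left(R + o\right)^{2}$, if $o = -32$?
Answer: $8649$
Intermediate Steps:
$\left(R + o\right)^{2} = \left(-61 - 32\right)^{2} = \left(-93\right)^{2} = 8649$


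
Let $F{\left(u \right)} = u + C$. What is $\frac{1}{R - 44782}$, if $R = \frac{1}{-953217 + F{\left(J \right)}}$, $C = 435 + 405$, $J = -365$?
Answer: $- \frac{952742}{42665692245} \approx -2.233 \cdot 10^{-5}$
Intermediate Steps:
$C = 840$
$F{\left(u \right)} = 840 + u$ ($F{\left(u \right)} = u + 840 = 840 + u$)
$R = - \frac{1}{952742}$ ($R = \frac{1}{-953217 + \left(840 - 365\right)} = \frac{1}{-953217 + 475} = \frac{1}{-952742} = - \frac{1}{952742} \approx -1.0496 \cdot 10^{-6}$)
$\frac{1}{R - 44782} = \frac{1}{- \frac{1}{952742} - 44782} = \frac{1}{- \frac{42665692245}{952742}} = - \frac{952742}{42665692245}$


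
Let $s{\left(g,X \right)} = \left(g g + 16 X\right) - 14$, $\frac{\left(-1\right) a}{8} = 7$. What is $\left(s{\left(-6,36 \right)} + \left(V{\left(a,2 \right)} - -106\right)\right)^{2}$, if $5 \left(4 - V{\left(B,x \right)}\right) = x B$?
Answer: $\frac{13337104}{25} \approx 5.3348 \cdot 10^{5}$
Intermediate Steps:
$a = -56$ ($a = \left(-8\right) 7 = -56$)
$s{\left(g,X \right)} = -14 + g^{2} + 16 X$ ($s{\left(g,X \right)} = \left(g^{2} + 16 X\right) - 14 = -14 + g^{2} + 16 X$)
$V{\left(B,x \right)} = 4 - \frac{B x}{5}$ ($V{\left(B,x \right)} = 4 - \frac{x B}{5} = 4 - \frac{B x}{5}$)
$\left(s{\left(-6,36 \right)} + \left(V{\left(a,2 \right)} - -106\right)\right)^{2} = \left(\left(-14 + \left(-6\right)^{2} + 16 \cdot 36\right) - \left(-110 - \frac{112}{5}\right)\right)^{2} = \left(\left(-14 + 36 + 576\right) + \left(\left(4 + \frac{112}{5}\right) + 106\right)\right)^{2} = \left(598 + \left(\frac{132}{5} + 106\right)\right)^{2} = \left(598 + \frac{662}{5}\right)^{2} = \left(\frac{3652}{5}\right)^{2} = \frac{13337104}{25}$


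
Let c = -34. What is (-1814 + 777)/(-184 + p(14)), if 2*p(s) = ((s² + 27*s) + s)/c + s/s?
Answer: 35258/6533 ≈ 5.3969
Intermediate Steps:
p(s) = ½ - 7*s/17 - s²/68 (p(s) = (((s² + 27*s) + s)/(-34) + s/s)/2 = ((s² + 28*s)*(-1/34) + 1)/2 = ((-14*s/17 - s²/34) + 1)/2 = (1 - 14*s/17 - s²/34)/2 = ½ - 7*s/17 - s²/68)
(-1814 + 777)/(-184 + p(14)) = (-1814 + 777)/(-184 + (½ - 7/17*14 - 1/68*14²)) = -1037/(-184 + (½ - 98/17 - 1/68*196)) = -1037/(-184 + (½ - 98/17 - 49/17)) = -1037/(-184 - 277/34) = -1037/(-6533/34) = -1037*(-34/6533) = 35258/6533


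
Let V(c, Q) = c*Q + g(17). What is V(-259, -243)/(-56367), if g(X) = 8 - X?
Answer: -6992/6263 ≈ -1.1164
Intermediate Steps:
V(c, Q) = -9 + Q*c (V(c, Q) = c*Q + (8 - 1*17) = Q*c + (8 - 17) = Q*c - 9 = -9 + Q*c)
V(-259, -243)/(-56367) = (-9 - 243*(-259))/(-56367) = (-9 + 62937)*(-1/56367) = 62928*(-1/56367) = -6992/6263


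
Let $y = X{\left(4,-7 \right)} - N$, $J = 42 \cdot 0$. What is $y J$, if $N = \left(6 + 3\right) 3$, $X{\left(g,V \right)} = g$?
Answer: $0$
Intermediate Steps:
$J = 0$
$N = 27$ ($N = 9 \cdot 3 = 27$)
$y = -23$ ($y = 4 - 27 = -23$)
$y J = \left(-23\right) 0 = 0$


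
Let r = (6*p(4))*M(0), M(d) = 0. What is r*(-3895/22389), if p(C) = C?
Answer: 0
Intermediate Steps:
r = 0 (r = (6*4)*0 = 24*0 = 0)
r*(-3895/22389) = 0*(-3895/22389) = 0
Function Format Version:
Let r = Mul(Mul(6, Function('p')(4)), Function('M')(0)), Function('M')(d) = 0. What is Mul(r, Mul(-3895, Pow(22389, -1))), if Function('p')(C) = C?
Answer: 0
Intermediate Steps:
r = 0 (r = Mul(Mul(6, 4), 0) = Mul(24, 0) = 0)
Mul(r, Mul(-3895, Pow(22389, -1))) = Mul(0, Mul(-3895, Pow(22389, -1))) = Mul(0, Mul(-3895, Rational(1, 22389))) = Mul(0, Rational(-3895, 22389)) = 0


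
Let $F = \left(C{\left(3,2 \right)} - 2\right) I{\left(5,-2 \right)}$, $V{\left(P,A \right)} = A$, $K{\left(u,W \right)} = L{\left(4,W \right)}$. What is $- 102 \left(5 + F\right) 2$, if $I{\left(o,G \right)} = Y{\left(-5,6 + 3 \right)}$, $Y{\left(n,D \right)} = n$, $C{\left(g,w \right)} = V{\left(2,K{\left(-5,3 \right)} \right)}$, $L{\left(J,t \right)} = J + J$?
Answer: $5100$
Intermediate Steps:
$L{\left(J,t \right)} = 2 J$
$K{\left(u,W \right)} = 8$ ($K{\left(u,W \right)} = 2 \cdot 4 = 8$)
$C{\left(g,w \right)} = 8$
$I{\left(o,G \right)} = -5$
$F = -30$ ($F = \left(8 - 2\right) \left(-5\right) = 6 \left(-5\right) = -30$)
$- 102 \left(5 + F\right) 2 = - 102 \left(5 - 30\right) 2 = - 102 \left(\left(-25\right) 2\right) = \left(-102\right) \left(-50\right) = 5100$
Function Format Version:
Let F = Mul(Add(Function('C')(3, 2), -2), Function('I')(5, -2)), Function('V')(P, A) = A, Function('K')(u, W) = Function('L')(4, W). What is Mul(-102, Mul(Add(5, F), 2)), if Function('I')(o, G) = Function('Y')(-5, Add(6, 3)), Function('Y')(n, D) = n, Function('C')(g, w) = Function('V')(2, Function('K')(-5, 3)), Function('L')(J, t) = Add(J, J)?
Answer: 5100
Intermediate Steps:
Function('L')(J, t) = Mul(2, J)
Function('K')(u, W) = 8 (Function('K')(u, W) = Mul(2, 4) = 8)
Function('C')(g, w) = 8
Function('I')(o, G) = -5
F = -30 (F = Mul(Add(8, -2), -5) = Mul(6, -5) = -30)
Mul(-102, Mul(Add(5, F), 2)) = Mul(-102, Mul(Add(5, -30), 2)) = Mul(-102, Mul(-25, 2)) = Mul(-102, -50) = 5100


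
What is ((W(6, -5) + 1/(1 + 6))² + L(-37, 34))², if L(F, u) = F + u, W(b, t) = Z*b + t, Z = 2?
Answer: 5536609/2401 ≈ 2306.0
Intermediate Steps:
W(b, t) = t + 2*b (W(b, t) = 2*b + t = t + 2*b)
((W(6, -5) + 1/(1 + 6))² + L(-37, 34))² = (((-5 + 2*6) + 1/(1 + 6))² + (-37 + 34))² = (((-5 + 12) + 1/7)² - 3)² = ((7 + ⅐)² - 3)² = ((50/7)² - 3)² = (2500/49 - 3)² = (2353/49)² = 5536609/2401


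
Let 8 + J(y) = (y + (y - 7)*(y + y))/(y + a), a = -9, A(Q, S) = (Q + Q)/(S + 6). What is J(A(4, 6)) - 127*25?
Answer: -47731/15 ≈ -3182.1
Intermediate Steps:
A(Q, S) = 2*Q/(6 + S) (A(Q, S) = (2*Q)/(6 + S) = 2*Q/(6 + S))
J(y) = -8 + (y + 2*y*(-7 + y))/(-9 + y) (J(y) = -8 + (y + (y - 7)*(y + y))/(y - 9) = -8 + (y + (-7 + y)*(2*y))/(-9 + y) = -8 + (y + 2*y*(-7 + y))/(-9 + y))
J(A(4, 6)) - 127*25 = (72 - 42*4/(6 + 6) + 2*(2*4/(6 + 6))**2)/(-9 + 2*4/(6 + 6)) - 127*25 = (72 - 42*4/12 + 2*(2*4/12)**2)/(-9 + 2*4/12) - 3175 = (72 - 42*4/12 + 2*(2*4*(1/12))**2)/(-9 + 2*4*(1/12)) - 3175 = (72 - 21*2/3 + 2*(2/3)**2)/(-9 + 2/3) - 3175 = (72 - 14 + 2*(4/9))/(-25/3) - 3175 = -3*(72 - 14 + 8/9)/25 - 3175 = -3/25*530/9 - 3175 = -106/15 - 3175 = -47731/15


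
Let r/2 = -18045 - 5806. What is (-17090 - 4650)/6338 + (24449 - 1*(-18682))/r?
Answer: -655202879/151167638 ≈ -4.3343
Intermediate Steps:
r = -47702 (r = 2*(-18045 - 5806) = 2*(-23851) = -47702)
(-17090 - 4650)/6338 + (24449 - 1*(-18682))/r = (-17090 - 4650)/6338 + (24449 - 1*(-18682))/(-47702) = -21740*1/6338 + (24449 + 18682)*(-1/47702) = -10870/3169 + 43131*(-1/47702) = -10870/3169 - 43131/47702 = -655202879/151167638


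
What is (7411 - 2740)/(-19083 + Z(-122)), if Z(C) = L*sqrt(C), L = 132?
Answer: -1100453/4522057 - 7612*I*sqrt(122)/4522057 ≈ -0.24335 - 0.018593*I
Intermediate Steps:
Z(C) = 132*sqrt(C)
(7411 - 2740)/(-19083 + Z(-122)) = (7411 - 2740)/(-19083 + 132*sqrt(-122)) = 4671/(-19083 + 132*(I*sqrt(122))) = 4671/(-19083 + 132*I*sqrt(122))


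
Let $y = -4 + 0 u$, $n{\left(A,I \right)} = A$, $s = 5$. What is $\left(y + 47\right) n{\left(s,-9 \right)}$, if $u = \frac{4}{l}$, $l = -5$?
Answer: $215$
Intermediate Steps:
$u = - \frac{4}{5}$ ($u = \frac{4}{-5} = 4 \left(- \frac{1}{5}\right) = - \frac{4}{5} \approx -0.8$)
$y = -4$ ($y = -4 + 0 \left(- \frac{4}{5}\right) = -4 + 0 = -4$)
$\left(y + 47\right) n{\left(s,-9 \right)} = \left(-4 + 47\right) 5 = 43 \cdot 5 = 215$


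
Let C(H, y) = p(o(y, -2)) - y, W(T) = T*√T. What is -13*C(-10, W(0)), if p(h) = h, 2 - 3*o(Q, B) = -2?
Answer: -52/3 ≈ -17.333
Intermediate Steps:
o(Q, B) = 4/3 (o(Q, B) = ⅔ - ⅓*(-2) = ⅔ + ⅔ = 4/3)
W(T) = T^(3/2)
C(H, y) = 4/3 - y
-13*C(-10, W(0)) = -13*(4/3 - 0^(3/2)) = -13*(4/3 - 1*0) = -13*(4/3 + 0) = -13*4/3 = -52/3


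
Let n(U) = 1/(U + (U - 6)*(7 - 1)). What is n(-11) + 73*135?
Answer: 1113614/113 ≈ 9855.0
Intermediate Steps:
n(U) = 1/(-36 + 7*U) (n(U) = 1/(U + (-6 + U)*6) = 1/(U + (-36 + 6*U)) = 1/(-36 + 7*U))
n(-11) + 73*135 = 1/(-36 + 7*(-11)) + 73*135 = 1/(-36 - 77) + 9855 = 1/(-113) + 9855 = -1/113 + 9855 = 1113614/113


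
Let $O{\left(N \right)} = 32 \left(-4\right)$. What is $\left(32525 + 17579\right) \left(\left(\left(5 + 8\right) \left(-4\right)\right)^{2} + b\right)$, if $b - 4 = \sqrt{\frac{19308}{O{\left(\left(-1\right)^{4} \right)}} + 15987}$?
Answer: $135681632 + 6263 \sqrt{1013514} \approx 1.4199 \cdot 10^{8}$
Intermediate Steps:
$O{\left(N \right)} = -128$
$b = 4 + \frac{\sqrt{1013514}}{8}$ ($b = 4 + \sqrt{\frac{19308}{-128} + 15987} = 4 + \sqrt{19308 \left(- \frac{1}{128}\right) + 15987} = 4 + \sqrt{- \frac{4827}{32} + 15987} = 4 + \sqrt{\frac{506757}{32}} = 4 + \frac{\sqrt{1013514}}{8} \approx 129.84$)
$\left(32525 + 17579\right) \left(\left(\left(5 + 8\right) \left(-4\right)\right)^{2} + b\right) = \left(32525 + 17579\right) \left(\left(\left(5 + 8\right) \left(-4\right)\right)^{2} + \left(4 + \frac{\sqrt{1013514}}{8}\right)\right) = 50104 \left(\left(13 \left(-4\right)\right)^{2} + \left(4 + \frac{\sqrt{1013514}}{8}\right)\right) = 50104 \left(\left(-52\right)^{2} + \left(4 + \frac{\sqrt{1013514}}{8}\right)\right) = 50104 \left(2704 + \left(4 + \frac{\sqrt{1013514}}{8}\right)\right) = 50104 \left(2708 + \frac{\sqrt{1013514}}{8}\right) = 135681632 + 6263 \sqrt{1013514}$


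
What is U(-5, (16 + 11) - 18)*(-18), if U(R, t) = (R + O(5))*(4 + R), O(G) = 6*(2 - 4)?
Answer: -306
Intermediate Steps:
O(G) = -12 (O(G) = 6*(-2) = -12)
U(R, t) = (-12 + R)*(4 + R) (U(R, t) = (R - 12)*(4 + R) = (-12 + R)*(4 + R))
U(-5, (16 + 11) - 18)*(-18) = (-48 + (-5)² - 8*(-5))*(-18) = (-48 + 25 + 40)*(-18) = 17*(-18) = -306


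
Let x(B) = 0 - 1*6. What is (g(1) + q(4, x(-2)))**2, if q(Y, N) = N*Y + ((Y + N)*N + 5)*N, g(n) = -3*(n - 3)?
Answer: 14400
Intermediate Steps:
g(n) = 9 - 3*n (g(n) = -3*(-3 + n) = 9 - 3*n)
x(B) = -6 (x(B) = 0 - 6 = -6)
q(Y, N) = N*Y + N*(5 + N*(N + Y)) (q(Y, N) = N*Y + ((N + Y)*N + 5)*N = N*Y + (N*(N + Y) + 5)*N = N*Y + (5 + N*(N + Y))*N = N*Y + N*(5 + N*(N + Y)))
(g(1) + q(4, x(-2)))**2 = ((9 - 3*1) - 6*(5 + 4 + (-6)**2 - 6*4))**2 = ((9 - 3) - 6*(5 + 4 + 36 - 24))**2 = (6 - 6*21)**2 = (6 - 126)**2 = (-120)**2 = 14400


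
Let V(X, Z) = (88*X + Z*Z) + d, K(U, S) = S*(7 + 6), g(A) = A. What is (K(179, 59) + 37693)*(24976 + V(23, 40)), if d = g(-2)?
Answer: 1099879080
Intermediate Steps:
d = -2
K(U, S) = 13*S (K(U, S) = S*13 = 13*S)
V(X, Z) = -2 + Z**2 + 88*X (V(X, Z) = (88*X + Z*Z) - 2 = (88*X + Z**2) - 2 = (Z**2 + 88*X) - 2 = -2 + Z**2 + 88*X)
(K(179, 59) + 37693)*(24976 + V(23, 40)) = (13*59 + 37693)*(24976 + (-2 + 40**2 + 88*23)) = (767 + 37693)*(24976 + (-2 + 1600 + 2024)) = 38460*(24976 + 3622) = 38460*28598 = 1099879080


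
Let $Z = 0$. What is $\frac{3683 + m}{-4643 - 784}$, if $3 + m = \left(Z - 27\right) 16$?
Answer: $- \frac{3248}{5427} \approx -0.59849$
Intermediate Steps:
$m = -435$ ($m = -3 + \left(0 - 27\right) 16 = -3 - 432 = -435$)
$\frac{3683 + m}{-4643 - 784} = \frac{3683 - 435}{-4643 - 784} = \frac{3248}{-5427} = 3248 \left(- \frac{1}{5427}\right) = - \frac{3248}{5427}$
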